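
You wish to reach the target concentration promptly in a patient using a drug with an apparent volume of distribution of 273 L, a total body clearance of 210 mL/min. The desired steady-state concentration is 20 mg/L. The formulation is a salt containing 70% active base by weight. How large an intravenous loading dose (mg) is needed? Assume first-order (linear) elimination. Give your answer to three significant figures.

LD = Vd × C / S = 273.0 × 20.00 / 0.7 = 7800 mg

7800 mg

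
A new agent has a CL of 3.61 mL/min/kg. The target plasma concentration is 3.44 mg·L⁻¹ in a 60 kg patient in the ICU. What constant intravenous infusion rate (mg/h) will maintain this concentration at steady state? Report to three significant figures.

CL = 3.61 mL/min/kg × 60 kg = 216.6 mL/min = 216.6 × 60/1000 = 13.00 L/h
Infusion rate = CL · Css = 13.00 L/h × 3.44 mg/L = 44.72 mg/h

44.7 mg/h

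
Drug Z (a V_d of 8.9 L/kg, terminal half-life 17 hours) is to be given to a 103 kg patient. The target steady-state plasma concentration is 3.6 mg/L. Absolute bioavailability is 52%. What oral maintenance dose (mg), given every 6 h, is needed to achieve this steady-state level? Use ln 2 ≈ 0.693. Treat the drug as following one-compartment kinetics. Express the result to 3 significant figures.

Total Vd = 8.9 × 103 = 916.7 L
CL = ln 2 · Vd / t½ = 0.693 × 916.7 / 17 = 37.37 L/h
D = CL × Css × τ / F = 37.37 × 3.6 × 6 / 0.52 = 1552 mg

1550 mg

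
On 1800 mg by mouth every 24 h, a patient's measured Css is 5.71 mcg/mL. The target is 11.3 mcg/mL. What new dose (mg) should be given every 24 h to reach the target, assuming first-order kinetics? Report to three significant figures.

For first-order elimination, Css ∝ F·D/(CL·τ); F and CL are unchanged, so Css ∝ D/τ.
D₂ = D₁ × (Css,target / Css,current) = 1800 × 11.3/5.71 = 3562 mg

3560 mg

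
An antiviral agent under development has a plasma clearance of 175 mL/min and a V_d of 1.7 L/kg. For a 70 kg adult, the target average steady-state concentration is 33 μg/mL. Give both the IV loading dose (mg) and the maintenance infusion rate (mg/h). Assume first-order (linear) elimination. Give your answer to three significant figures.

(a) 3930 mg; (b) 347 mg/h

Vd(total) = 70 kg × 1.7 L/kg = 119.0 L
Loading dose = Vd × C = 119.0 × 33 = 3927 mg
Convert clearance: 175 mL/min × 60 min/h ÷ 1000 mL/L = 10.50 L/h
Maintenance infusion rate = CL × Css = 10.50 × 33 = 346.5 mg/h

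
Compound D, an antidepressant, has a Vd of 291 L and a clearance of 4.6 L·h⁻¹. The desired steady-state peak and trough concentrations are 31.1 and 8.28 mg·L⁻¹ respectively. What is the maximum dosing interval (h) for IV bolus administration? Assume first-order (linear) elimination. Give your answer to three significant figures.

83.7 h

k = CL / Vd = 4.600 / 291.0 = 0.01581 h⁻¹
Between IV bolus doses, concentration decays as C = C₀·e^(−kτ), so C_peak/C_trough = e^(kτ).
τ_max = ln(C_peak/C_trough) / k = ln(31.1/8.28) / 0.01581 = 1.323 / 0.01581 = 83.68 h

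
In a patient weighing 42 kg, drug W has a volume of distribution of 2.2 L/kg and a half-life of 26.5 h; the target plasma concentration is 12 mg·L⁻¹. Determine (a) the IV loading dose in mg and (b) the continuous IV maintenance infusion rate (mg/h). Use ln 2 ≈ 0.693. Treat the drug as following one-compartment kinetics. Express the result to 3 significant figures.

Vd = 2.2 L/kg × 42 kg = 92.40 L
LD = Vd × C = 92.40 × 12 = 1109 mg
CL = 0.693 × Vd / t½ = 0.693 × 92.40 / 26.5 = 2.416 L/h
Infusion rate = CL × Css = 2.416 × 12 = 28.99 mg/h

(a) 1110 mg; (b) 29.0 mg/h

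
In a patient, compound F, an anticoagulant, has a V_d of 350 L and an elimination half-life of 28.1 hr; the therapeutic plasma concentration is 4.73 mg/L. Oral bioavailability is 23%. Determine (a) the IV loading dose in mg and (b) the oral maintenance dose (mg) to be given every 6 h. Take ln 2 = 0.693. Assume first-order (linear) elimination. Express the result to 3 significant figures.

LD = Vd × C = 350.0 × 4.73 = 1656 mg
CL = 0.693 × Vd / t½ = 0.693 × 350.0 / 28.1 = 8.632 L/h
D = CL × Css × τ / F = 8.632 × 4.73 × 6 / 0.23 = 1065 mg

(a) 1660 mg; (b) 1070 mg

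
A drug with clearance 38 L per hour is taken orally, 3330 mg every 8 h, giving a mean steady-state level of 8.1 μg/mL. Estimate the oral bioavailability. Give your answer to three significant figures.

F·D/τ = CL·Css at steady state → F = CL·Css·τ / D.
F = 38 × 8.1 × 8 / 3330 = 0.739

0.739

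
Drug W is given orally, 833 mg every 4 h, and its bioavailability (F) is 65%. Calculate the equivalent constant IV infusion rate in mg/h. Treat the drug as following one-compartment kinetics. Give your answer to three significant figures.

Equivalent systemic input: infusion rate = F·D/τ.
Rate = 0.65 × 833 / 4 = 135.4 mg/h

135 mg/h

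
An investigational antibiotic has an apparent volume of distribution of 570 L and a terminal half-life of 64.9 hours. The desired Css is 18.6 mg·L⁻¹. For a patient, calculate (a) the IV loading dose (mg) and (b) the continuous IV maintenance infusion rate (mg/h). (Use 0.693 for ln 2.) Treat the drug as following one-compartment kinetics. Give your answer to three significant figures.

(a) 10600 mg; (b) 113 mg/h

LD = Vd × C = 570.0 × 18.6 = 10600 mg
CL = 0.693 × Vd / t½ = 0.693 × 570.0 / 64.9 = 6.086 L/h
Infusion rate = CL × Css = 6.086 × 18.6 = 113.2 mg/h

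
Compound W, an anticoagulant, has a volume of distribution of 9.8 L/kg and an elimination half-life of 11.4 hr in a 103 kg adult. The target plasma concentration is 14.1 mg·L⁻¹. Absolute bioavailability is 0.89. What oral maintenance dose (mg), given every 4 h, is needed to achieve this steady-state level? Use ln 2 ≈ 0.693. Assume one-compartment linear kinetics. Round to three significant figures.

Vd = 9.8 L/kg × 103 kg = 1009 L
CL = 0.693 × Vd / t½ = 0.693 × 1009 / 11.4 = 61.34 L/h
D = CL × Css × τ / F = 61.34 × 14.1 × 4 / 0.89 = 3887 mg

3890 mg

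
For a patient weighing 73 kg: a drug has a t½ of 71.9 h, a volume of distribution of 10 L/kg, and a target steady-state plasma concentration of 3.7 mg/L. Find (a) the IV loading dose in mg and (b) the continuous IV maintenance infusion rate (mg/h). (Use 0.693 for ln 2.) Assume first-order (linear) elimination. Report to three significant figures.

(a) 2700 mg; (b) 26.0 mg/h

Vd = 10 L/kg × 73 kg = 730.0 L
LD = Vd × C = 730.0 × 3.7 = 2701 mg
CL = 0.693 × Vd / t½ = 0.693 × 730.0 / 71.9 = 7.036 L/h
Infusion rate = CL × Css = 7.036 × 3.7 = 26.03 mg/h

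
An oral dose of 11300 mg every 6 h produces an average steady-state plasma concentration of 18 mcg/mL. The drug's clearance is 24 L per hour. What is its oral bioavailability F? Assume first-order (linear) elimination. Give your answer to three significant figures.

F·D/τ = CL·Css at steady state → F = CL·Css·τ / D.
F = 24 × 18 × 6 / 11300 = 0.229

0.229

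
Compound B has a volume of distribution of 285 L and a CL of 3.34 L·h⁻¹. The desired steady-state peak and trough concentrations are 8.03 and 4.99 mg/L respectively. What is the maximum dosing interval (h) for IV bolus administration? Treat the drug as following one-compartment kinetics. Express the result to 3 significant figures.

k = CL / Vd = 3.340 / 285.0 = 0.01172 h⁻¹
Between IV bolus doses, concentration decays as C = C₀·e^(−kτ), so C_peak/C_trough = e^(kτ).
τ_max = ln(C_peak/C_trough) / k = ln(8.03/4.99) / 0.01172 = 0.4757 / 0.01172 = 40.59 h

40.6 h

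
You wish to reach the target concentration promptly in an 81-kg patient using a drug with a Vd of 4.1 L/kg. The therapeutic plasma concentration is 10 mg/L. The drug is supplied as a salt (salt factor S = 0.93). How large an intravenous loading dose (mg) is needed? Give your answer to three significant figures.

3570 mg

Vd = 4.1 L/kg × 81 kg = 332.1 L
The loading dose fills Vd to the target concentration.
LD = Vd × C / S = 332.1 × 10.00 / 0.93 = 3571 mg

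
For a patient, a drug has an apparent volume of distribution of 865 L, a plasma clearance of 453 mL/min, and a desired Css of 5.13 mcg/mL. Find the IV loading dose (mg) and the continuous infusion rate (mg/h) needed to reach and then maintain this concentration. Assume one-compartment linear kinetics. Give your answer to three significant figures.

(a) 4440 mg; (b) 139 mg/h

Loading dose = Vd × C = 865.0 × 5.13 = 4437 mg
Convert clearance: 453 mL/min × 60 min/h ÷ 1000 mL/L = 27.18 L/h
Maintenance infusion rate = CL × Css = 27.18 × 5.13 = 139.4 mg/h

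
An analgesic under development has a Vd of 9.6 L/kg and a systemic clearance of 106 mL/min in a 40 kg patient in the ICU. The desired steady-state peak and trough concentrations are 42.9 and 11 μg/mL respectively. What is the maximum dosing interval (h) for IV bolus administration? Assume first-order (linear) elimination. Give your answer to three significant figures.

Vd(total) = 40 kg × 9.6 L/kg = 384.0 L
Convert clearance: 106 mL/min × 60 min/h ÷ 1000 mL/L = 6.360 L/h
k = CL / Vd = 6.360 / 384.0 = 0.01656 h⁻¹
Between IV bolus doses, concentration decays as C = C₀·e^(−kτ), so C_peak/C_trough = e^(kτ).
τ_max = ln(C_peak/C_trough) / k = ln(42.9/11) / 0.01656 = 1.361 / 0.01656 = 82.19 h

82.2 h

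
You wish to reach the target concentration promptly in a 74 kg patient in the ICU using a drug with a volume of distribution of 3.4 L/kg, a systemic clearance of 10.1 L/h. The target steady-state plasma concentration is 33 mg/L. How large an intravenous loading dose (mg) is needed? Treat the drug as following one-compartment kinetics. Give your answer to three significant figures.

8300 mg

Vd(total) = 74 kg × 3.4 L/kg = 251.6 L
LD = Vd × C = 251.6 × 33.00 = 8303 mg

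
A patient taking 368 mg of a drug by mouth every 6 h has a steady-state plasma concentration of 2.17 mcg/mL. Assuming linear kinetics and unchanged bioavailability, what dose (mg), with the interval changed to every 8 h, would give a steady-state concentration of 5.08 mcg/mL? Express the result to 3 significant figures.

With linear kinetics, Css is proportional to dose rate (D/τ) at fixed clearance.
D₂ = D₁ × (Css,target / Css,current) × (τ₂/τ₁) = 368 × (5.08/2.17) × (8/6) = 1149 mg

1150 mg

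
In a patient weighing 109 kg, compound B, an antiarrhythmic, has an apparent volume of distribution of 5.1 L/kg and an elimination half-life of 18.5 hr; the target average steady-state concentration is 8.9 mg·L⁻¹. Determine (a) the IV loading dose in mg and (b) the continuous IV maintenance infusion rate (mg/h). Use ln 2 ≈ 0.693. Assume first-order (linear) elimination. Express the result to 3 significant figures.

Vd = 5.1 L/kg × 109 kg = 555.9 L
LD = Vd × C = 555.9 × 8.9 = 4948 mg
CL = 0.693 × Vd / t½ = 0.693 × 555.9 / 18.5 = 20.82 L/h
Infusion rate = CL × Css = 20.82 × 8.9 = 185.3 mg/h

(a) 4950 mg; (b) 185 mg/h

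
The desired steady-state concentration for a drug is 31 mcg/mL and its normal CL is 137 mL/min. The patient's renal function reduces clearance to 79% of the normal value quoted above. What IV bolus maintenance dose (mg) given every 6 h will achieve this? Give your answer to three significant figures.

CL = 137 mL/min × 60/1000 = 8.220 L/h
Patient clearance = 0.79 × 8.220 = 6.494 L/h
D = CL × Css × τ = 6.494 × 31 × 6 = 1208 mg

1210 mg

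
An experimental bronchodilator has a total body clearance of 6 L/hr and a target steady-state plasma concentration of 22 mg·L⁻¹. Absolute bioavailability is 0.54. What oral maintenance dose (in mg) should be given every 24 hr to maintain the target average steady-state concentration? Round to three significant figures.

5870 mg

D = CL × Css × τ / F = 6.000 × 22 × 24 / 0.54 = 5867 mg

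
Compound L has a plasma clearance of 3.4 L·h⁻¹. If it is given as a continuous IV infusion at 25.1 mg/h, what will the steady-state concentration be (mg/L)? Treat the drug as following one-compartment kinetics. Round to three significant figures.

7.38 mg/L

Css = rate / CL = 25.1 / 3.400 = 7.382 mg/L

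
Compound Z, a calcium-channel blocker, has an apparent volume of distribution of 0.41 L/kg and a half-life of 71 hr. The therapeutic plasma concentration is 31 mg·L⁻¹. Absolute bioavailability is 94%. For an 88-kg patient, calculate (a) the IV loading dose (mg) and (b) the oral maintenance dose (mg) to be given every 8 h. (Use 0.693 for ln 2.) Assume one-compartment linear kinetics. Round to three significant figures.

Vd = 0.41 L/kg × 88 kg = 36.08 L
LD = Vd × C = 36.08 × 31 = 1118 mg
CL = 0.693 × Vd / t½ = 0.693 × 36.08 / 71 = 0.3522 L/h
D = CL × Css × τ / F = 0.3522 × 31 × 8 / 0.94 = 92.92 mg

(a) 1120 mg; (b) 92.9 mg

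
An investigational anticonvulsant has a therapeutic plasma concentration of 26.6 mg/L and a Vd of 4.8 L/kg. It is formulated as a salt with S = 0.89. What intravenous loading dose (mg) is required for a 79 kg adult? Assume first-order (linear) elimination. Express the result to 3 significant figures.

Vd = 4.8 L/kg × 79 kg = 379.2 L
LD = Vd × C / S = 379.2 × 26.60 / 0.89 = 11330 mg

11300 mg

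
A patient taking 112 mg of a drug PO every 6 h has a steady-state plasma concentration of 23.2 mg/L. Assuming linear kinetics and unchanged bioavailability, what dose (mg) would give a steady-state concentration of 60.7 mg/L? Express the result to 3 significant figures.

With linear kinetics, Css is proportional to dose rate (D/τ) at fixed clearance.
D₂ = D₁ × (Css,target / Css,current) = 112 × 60.7/23.2 = 293.0 mg

293 mg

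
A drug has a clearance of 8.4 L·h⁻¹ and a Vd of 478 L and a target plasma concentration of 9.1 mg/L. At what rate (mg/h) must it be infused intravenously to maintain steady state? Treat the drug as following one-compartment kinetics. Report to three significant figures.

76.4 mg/h

Rate = CL × Css = 8.400 × 9.1 = 76.44 mg/h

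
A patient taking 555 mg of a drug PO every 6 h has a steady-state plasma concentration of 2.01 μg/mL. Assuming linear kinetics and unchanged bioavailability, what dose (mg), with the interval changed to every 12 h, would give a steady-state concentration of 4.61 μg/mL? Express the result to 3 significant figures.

2550 mg

With linear kinetics, Css is proportional to dose rate (D/τ) at fixed clearance.
D₂ = D₁ × (Css,target / Css,current) × (τ₂/τ₁) = 555 × (4.61/2.01) × (12/6) = 2546 mg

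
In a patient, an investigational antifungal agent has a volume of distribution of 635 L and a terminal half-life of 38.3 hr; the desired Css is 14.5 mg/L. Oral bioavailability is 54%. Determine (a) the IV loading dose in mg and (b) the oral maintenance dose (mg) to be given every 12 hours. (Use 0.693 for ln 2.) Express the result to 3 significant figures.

(a) 9210 mg; (b) 3700 mg

LD = Vd × C = 635.0 × 14.5 = 9208 mg
CL = 0.693 × Vd / t½ = 0.693 × 635.0 / 38.3 = 11.49 L/h
D = CL × Css × τ / F = 11.49 × 14.5 × 12 / 0.54 = 3702 mg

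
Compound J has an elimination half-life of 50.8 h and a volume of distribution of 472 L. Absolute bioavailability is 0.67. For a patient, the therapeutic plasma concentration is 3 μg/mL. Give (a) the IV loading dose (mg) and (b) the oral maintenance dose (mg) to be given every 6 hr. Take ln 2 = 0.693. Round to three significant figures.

LD = Vd × C = 472.0 × 3 = 1416 mg
CL = 0.693 × Vd / t½ = 0.693 × 472.0 / 50.8 = 6.439 L/h
D = CL × Css × τ / F = 6.439 × 3 × 6 / 0.67 = 173.0 mg

(a) 1420 mg; (b) 173 mg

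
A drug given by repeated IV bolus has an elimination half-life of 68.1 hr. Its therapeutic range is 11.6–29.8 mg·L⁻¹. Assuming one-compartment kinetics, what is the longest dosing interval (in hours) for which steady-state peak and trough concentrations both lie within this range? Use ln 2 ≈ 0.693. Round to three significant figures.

92.7 h

k = 0.693 / t½ = 0.693 / 68.1 = 0.01018 h⁻¹
Between IV bolus doses, concentration decays as C = C₀·e^(−kτ), so C_peak/C_trough = e^(kτ).
τ_max = ln(C_peak/C_trough) / k = ln(29.8/11.6) / 0.01018 = 0.9435 / 0.01018 = 92.68 h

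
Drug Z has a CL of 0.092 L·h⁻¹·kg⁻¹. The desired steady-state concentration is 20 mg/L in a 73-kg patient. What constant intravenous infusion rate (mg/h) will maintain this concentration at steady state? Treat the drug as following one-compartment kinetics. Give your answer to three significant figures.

CL = 0.092 L·h⁻¹·kg⁻¹ × 73 kg = 6.716 L/h
R₀ = 6.716 × 20 = 134.3 mg/h

134 mg/h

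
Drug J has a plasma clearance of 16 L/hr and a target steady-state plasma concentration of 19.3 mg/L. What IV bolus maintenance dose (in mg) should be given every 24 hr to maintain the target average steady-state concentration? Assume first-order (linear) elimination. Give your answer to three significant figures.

D = CL × Css × τ = 16.00 × 19.3 × 24 = 7411 mg

7410 mg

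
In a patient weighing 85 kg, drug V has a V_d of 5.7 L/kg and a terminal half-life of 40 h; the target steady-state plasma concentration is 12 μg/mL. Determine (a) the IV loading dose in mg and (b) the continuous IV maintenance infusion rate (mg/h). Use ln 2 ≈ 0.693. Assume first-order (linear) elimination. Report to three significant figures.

(a) 5810 mg; (b) 101 mg/h

Total Vd = 5.7 × 85 = 484.5 L
LD = Vd × C = 484.5 × 12 = 5814 mg
CL = 0.693 × Vd / t½ = 0.693 × 484.5 / 40 = 8.394 L/h
Infusion rate = CL × Css = 8.394 × 12 = 100.7 mg/h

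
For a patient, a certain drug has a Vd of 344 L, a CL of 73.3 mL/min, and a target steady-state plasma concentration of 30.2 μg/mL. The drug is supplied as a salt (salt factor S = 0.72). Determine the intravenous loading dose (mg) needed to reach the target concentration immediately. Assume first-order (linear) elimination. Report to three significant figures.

14400 mg

LD = Vd × C / S = 344.0 × 30.20 / 0.72 = 14430 mg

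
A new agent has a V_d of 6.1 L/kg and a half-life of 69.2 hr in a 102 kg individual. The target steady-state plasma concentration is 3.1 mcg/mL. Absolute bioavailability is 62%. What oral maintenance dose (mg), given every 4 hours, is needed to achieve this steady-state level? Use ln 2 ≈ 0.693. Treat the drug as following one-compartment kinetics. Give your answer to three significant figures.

125 mg

Total Vd = 6.1 × 102 = 622.2 L
CL = 0.693 × Vd / t½ = 0.693 × 622.2 / 69.2 = 6.231 L/h
D = CL × Css × τ / F = 6.231 × 3.1 × 4 / 0.62 = 124.6 mg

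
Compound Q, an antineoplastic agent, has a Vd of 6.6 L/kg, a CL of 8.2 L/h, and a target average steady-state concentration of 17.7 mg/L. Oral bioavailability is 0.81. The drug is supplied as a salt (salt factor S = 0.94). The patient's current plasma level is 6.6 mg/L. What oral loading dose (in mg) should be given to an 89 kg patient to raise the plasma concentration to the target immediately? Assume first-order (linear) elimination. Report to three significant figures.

Vd(total) = 89 kg × 6.6 L/kg = 587.4 L
The loading dose fills Vd to the target concentration; clearance is irrelevant here.
Concentration deficit ΔC = 17.7 − 6.6 = 11.10 mg/L
LD = Vd × ΔC / F / S = 587.4 × 11.10 / 0.81 / 0.94 = 8563 mg

8560 mg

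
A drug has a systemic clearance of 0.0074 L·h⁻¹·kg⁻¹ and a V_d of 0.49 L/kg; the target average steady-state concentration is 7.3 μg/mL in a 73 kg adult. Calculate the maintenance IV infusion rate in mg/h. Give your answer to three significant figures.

3.94 mg/h

CL = 0.0074 L·h⁻¹·kg⁻¹ × 73 kg = 0.5402 L/h
Infusion rate = CL · Css = 0.5402 L/h × 7.3 mg/L = 3.943 mg/h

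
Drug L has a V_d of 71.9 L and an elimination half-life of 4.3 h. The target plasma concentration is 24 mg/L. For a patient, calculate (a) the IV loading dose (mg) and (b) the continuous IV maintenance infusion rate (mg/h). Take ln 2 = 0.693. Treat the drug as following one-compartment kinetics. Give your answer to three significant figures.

LD = Vd × C = 71.90 × 24 = 1726 mg
CL = 0.693 × Vd / t½ = 0.693 × 71.90 / 4.3 = 11.59 L/h
Infusion rate = CL × Css = 11.59 × 24 = 278.2 mg/h

(a) 1730 mg; (b) 278 mg/h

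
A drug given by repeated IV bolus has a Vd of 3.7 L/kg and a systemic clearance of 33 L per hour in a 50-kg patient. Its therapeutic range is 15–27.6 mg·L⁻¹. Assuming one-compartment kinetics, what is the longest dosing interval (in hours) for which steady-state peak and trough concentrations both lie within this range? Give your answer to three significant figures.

3.42 h

Vd(total) = 50 kg × 3.7 L/kg = 185.0 L
k = CL / Vd = 33.00 / 185.0 = 0.1784 h⁻¹
Between IV bolus doses, concentration decays as C = C₀·e^(−kτ), so C_peak/C_trough = e^(kτ).
τ_max = ln(C_peak/C_trough) / k = ln(27.6/15) / 0.1784 = 0.6098 / 0.1784 = 3.418 h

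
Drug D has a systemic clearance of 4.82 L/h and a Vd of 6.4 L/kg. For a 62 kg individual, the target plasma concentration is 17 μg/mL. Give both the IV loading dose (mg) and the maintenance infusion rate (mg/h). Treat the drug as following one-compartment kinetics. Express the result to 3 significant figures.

Vd(total) = 62 kg × 6.4 L/kg = 396.8 L
Loading dose = Vd × C = 396.8 × 17 = 6746 mg
Infusion rate = 4.820 L/h × 17 mg/L = 81.94 mg/h

(a) 6750 mg; (b) 81.9 mg/h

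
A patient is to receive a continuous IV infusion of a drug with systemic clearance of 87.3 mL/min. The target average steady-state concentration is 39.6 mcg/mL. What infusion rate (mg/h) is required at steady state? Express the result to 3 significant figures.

207 mg/h

CL = 87.3 mL/min × 60/1000 = 5.238 L/h
Rate = CL × Css = 5.238 × 39.6 = 207.4 mg/h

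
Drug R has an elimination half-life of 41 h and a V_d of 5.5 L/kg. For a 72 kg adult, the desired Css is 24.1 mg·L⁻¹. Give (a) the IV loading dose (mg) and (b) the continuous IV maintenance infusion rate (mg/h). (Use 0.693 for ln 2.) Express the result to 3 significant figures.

(a) 9540 mg; (b) 161 mg/h

Vd = 5.5 L/kg × 72 kg = 396.0 L
LD = Vd × C = 396.0 × 24.1 = 9544 mg
CL = 0.693 × Vd / t½ = 0.693 × 396.0 / 41 = 6.693 L/h
Infusion rate = CL × Css = 6.693 × 24.1 = 161.3 mg/h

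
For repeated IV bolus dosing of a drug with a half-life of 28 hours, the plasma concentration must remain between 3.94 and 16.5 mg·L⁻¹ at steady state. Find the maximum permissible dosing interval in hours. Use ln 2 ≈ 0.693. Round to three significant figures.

57.9 h

k = 0.693 / t½ = 0.693 / 28 = 0.02475 h⁻¹
Between IV bolus doses, concentration decays as C = C₀·e^(−kτ), so C_peak/C_trough = e^(kτ).
τ_max = ln(C_peak/C_trough) / k = ln(16.5/3.94) / 0.02475 = 1.432 / 0.02475 = 57.86 h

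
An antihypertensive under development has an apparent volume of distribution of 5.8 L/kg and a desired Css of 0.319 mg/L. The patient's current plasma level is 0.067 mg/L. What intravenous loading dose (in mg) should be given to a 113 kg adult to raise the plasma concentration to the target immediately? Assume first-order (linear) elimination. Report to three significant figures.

Total Vd = 5.8 × 113 = 655.4 L
Concentration deficit ΔC = 0.319 − 0.067 = 0.2520 mg/L
LD = Vd × ΔC = 655.4 × 0.2520 = 165.2 mg

165 mg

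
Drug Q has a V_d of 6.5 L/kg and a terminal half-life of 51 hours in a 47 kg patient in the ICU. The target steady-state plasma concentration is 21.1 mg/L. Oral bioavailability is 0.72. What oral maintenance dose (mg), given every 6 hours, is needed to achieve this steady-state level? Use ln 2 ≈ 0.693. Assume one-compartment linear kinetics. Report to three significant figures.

730 mg

Vd(total) = 47 kg × 6.5 L/kg = 305.5 L
CL = ln 2 · Vd / t½ = 0.693 × 305.5 / 51 = 4.151 L/h
D = CL × Css × τ / F = 4.151 × 21.1 × 6 / 0.72 = 729.9 mg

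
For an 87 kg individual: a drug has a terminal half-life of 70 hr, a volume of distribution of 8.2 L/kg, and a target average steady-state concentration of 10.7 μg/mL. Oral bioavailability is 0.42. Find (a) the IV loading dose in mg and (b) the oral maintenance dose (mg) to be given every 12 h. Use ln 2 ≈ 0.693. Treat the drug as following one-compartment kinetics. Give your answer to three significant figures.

Vd = 8.2 L/kg × 87 kg = 713.4 L
LD = Vd × C = 713.4 × 10.7 = 7633 mg
CL = 0.693 × Vd / t½ = 0.693 × 713.4 / 70 = 7.063 L/h
D = CL × Css × τ / F = 7.063 × 10.7 × 12 / 0.42 = 2159 mg

(a) 7630 mg; (b) 2160 mg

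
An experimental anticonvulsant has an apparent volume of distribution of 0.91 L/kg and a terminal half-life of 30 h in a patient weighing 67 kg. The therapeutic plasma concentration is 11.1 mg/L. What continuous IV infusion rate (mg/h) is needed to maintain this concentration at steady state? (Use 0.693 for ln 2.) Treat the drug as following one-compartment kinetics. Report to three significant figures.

Vd(total) = 67 kg × 0.91 L/kg = 60.97 L
k = 0.693/30 = 0.02310 h⁻¹, so CL = k·Vd = 0.02310 × 60.97 = 1.408 L/h
Infusion rate = CL × Css = 1.408 × 11.1 = 15.63 mg/h

15.6 mg/h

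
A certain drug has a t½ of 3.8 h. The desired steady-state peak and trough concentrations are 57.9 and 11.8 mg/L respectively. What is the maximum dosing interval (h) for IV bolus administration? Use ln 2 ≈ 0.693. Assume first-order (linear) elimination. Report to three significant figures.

k = 0.693 / t½ = 0.693 / 3.8 = 0.1824 h⁻¹
Between IV bolus doses, concentration decays as C = C₀·e^(−kτ), so C_peak/C_trough = e^(kτ).
τ_max = ln(C_peak/C_trough) / k = ln(57.9/11.8) / 0.1824 = 1.591 / 0.1824 = 8.723 h

8.72 h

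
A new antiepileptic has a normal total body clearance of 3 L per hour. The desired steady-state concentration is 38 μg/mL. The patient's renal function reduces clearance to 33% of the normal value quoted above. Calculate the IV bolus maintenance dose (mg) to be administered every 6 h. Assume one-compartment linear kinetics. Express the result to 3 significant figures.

Patient clearance = 0.33 × 3.000 = 0.9900 L/h
D = CL × Css × τ = 0.9900 × 38 × 6 = 225.7 mg

226 mg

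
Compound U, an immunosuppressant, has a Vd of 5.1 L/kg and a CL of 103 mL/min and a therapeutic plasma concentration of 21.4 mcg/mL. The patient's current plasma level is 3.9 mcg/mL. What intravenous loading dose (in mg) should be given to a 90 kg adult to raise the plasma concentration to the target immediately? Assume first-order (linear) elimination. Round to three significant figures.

8030 mg

Vd(total) = 90 kg × 5.1 L/kg = 459.0 L
The loading dose fills Vd to the target concentration.
Concentration deficit ΔC = 21.4 − 3.9 = 17.50 mg/L
LD = Vd × ΔC = 459.0 × 17.50 = 8033 mg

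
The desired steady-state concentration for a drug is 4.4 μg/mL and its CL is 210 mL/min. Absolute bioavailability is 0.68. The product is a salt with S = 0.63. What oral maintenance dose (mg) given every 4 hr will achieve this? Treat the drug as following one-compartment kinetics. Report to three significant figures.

518 mg

Convert clearance: 210 mL/min × 60 min/h ÷ 1000 mL/L = 12.60 L/h
D = CL × Css × τ / F / S = 12.60 × 4.4 × 4 / 0.68 / 0.63 = 517.6 mg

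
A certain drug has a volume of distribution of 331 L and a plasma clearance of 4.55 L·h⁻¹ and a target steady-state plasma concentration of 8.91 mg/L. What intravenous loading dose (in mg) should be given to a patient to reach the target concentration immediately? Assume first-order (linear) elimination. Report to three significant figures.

2950 mg

LD = Vd × C = 331.0 × 8.910 = 2949 mg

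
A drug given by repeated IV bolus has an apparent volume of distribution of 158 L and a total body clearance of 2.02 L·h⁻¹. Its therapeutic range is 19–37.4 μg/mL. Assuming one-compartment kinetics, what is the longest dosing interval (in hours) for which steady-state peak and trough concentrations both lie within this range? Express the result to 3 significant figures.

k = CL / Vd = 2.020 / 158.0 = 0.01278 h⁻¹
Between IV bolus doses, concentration decays as C = C₀·e^(−kτ), so C_peak/C_trough = e^(kτ).
τ_max = ln(C_peak/C_trough) / k = ln(37.4/19) / 0.01278 = 0.6772 / 0.01278 = 52.99 h

53.0 h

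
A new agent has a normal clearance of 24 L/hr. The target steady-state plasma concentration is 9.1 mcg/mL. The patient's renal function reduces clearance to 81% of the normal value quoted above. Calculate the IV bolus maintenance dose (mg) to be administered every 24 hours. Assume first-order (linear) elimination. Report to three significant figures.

4250 mg

Patient clearance = 0.81 × 24.00 = 19.44 L/h
D = CL × Css × τ = 19.44 × 9.1 × 24 = 4246 mg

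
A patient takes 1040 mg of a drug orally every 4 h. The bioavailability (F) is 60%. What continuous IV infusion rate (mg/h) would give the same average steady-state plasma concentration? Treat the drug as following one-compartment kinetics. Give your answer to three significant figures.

Equivalent systemic input: infusion rate = F·D/τ.
Rate = 0.6 × 1040 / 4 = 156.0 mg/h

156 mg/h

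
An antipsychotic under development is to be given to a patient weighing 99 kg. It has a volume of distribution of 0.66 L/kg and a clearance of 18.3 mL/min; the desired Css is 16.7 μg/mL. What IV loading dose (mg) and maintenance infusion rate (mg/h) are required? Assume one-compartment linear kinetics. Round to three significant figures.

(a) 1090 mg; (b) 18.3 mg/h

Vd = 0.66 L/kg × 99 kg = 65.34 L
LD = Vd · C_target = 65.34 × 16.7 = 1091 mg
Convert clearance: 18.3 mL/min × 60 min/h ÷ 1000 mL/L = 1.098 L/h
Infusion rate = 1.098 L/h × 16.7 mg/L = 18.34 mg/h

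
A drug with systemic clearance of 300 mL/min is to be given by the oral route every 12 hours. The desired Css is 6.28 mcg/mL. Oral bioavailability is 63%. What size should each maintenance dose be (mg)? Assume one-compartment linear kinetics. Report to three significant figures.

2150 mg

CL = 300 mL/min = 300 × 0.06 = 18.00 L/h
D = CL × Css × τ / F = 18.00 × 6.28 × 12 / 0.63 = 2153 mg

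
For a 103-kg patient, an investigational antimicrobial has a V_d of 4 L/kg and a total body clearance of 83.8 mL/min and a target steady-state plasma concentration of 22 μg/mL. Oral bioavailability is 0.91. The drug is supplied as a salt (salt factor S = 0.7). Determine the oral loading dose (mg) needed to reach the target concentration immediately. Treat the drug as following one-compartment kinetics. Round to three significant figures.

14200 mg

Vd = 4 L/kg × 103 kg = 412.0 L
LD is governed by Vd — clearance does not enter the loading-dose calculation.
LD = Vd × C / F / S = 412.0 × 22.00 / 0.91 / 0.7 = 14230 mg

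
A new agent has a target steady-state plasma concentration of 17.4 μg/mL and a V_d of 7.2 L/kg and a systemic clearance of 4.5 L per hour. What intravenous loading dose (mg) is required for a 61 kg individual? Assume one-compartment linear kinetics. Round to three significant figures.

7640 mg

Total Vd = 7.2 × 61 = 439.2 L
LD = Vd × C = 439.2 × 17.40 = 7642 mg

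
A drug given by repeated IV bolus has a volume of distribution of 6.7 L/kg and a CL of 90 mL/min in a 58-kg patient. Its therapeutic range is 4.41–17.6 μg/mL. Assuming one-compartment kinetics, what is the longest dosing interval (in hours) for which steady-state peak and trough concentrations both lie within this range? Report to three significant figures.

99.6 h

Total Vd = 6.7 × 58 = 388.6 L
Convert clearance: 90 mL/min × 60 min/h ÷ 1000 mL/L = 5.400 L/h
k = CL / Vd = 5.400 / 388.6 = 0.01390 h⁻¹
Between IV bolus doses, concentration decays as C = C₀·e^(−kτ), so C_peak/C_trough = e^(kτ).
τ_max = ln(C_peak/C_trough) / k = ln(17.6/4.41) / 0.01390 = 1.384 / 0.01390 = 99.57 h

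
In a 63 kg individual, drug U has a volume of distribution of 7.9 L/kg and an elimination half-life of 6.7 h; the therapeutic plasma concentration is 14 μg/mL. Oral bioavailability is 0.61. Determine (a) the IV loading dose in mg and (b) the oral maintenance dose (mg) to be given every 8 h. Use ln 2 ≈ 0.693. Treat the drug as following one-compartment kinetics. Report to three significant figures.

Vd = 7.9 L/kg × 63 kg = 497.7 L
LD = Vd × C = 497.7 × 14 = 6968 mg
CL = 0.693 × Vd / t½ = 0.693 × 497.7 / 6.7 = 51.48 L/h
D = CL × Css × τ / F = 51.48 × 14 × 8 / 0.61 = 9452 mg

(a) 6970 mg; (b) 9450 mg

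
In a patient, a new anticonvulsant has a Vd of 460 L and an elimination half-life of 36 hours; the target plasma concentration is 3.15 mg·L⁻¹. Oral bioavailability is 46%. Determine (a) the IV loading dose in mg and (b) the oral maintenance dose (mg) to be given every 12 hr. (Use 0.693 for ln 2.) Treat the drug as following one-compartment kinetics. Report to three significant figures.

(a) 1450 mg; (b) 728 mg

LD = Vd × C = 460.0 × 3.15 = 1449 mg
CL = 0.693 × Vd / t½ = 0.693 × 460.0 / 36 = 8.855 L/h
D = CL × Css × τ / F = 8.855 × 3.15 × 12 / 0.46 = 727.7 mg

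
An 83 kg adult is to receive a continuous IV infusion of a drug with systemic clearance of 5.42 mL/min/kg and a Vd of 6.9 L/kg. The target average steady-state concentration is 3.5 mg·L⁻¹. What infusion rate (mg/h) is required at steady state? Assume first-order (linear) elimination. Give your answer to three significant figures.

CL = 5.42 mL/min/kg × 83 kg = 449.9 mL/min = 449.9 × 60/1000 = 26.99 L/h
Vd does not affect the maintenance rate; only clearance governs steady-state input.
R₀ = 26.99 × 3.5 = 94.47 mg/h

94.5 mg/h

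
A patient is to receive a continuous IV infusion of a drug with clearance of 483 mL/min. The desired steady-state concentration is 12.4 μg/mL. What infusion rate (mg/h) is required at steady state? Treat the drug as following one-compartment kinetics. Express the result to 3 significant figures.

359 mg/h

CL = 483 mL/min = 483 × 0.06 = 28.98 L/h
Infusion rate = CL · Css = 28.98 L/h × 12.4 mg/L = 359.4 mg/h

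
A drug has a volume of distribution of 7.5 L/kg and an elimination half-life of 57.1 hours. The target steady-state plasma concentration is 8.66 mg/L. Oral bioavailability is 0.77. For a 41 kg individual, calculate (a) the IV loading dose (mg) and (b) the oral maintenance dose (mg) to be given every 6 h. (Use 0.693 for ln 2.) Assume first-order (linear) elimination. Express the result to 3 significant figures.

(a) 2660 mg; (b) 252 mg

Vd = 7.5 L/kg × 41 kg = 307.5 L
LD = Vd × C = 307.5 × 8.66 = 2663 mg
CL = 0.693 × Vd / t½ = 0.693 × 307.5 / 57.1 = 3.732 L/h
D = CL × Css × τ / F = 3.732 × 8.66 × 6 / 0.77 = 251.8 mg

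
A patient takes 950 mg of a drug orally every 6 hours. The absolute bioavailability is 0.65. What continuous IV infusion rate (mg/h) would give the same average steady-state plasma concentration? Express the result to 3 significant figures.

103 mg/h

Equivalent systemic input: infusion rate = F·D/τ.
Rate = 0.65 × 950 / 6 = 102.9 mg/h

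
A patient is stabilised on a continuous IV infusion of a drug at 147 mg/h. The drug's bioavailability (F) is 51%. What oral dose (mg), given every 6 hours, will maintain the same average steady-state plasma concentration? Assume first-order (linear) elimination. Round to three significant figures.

1730 mg

To maintain the same Css, the systemic dosing rate must be unchanged: F·D/τ = infusion rate.
D = rate × τ / F = 147 × 6 / 0.51 = 1729 mg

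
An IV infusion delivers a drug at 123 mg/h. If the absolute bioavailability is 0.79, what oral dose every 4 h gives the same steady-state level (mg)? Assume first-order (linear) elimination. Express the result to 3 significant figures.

To maintain the same Css, the systemic dosing rate must be unchanged: F·D/τ = infusion rate.
D = rate × τ / F = 123 × 4 / 0.79 = 622.8 mg

623 mg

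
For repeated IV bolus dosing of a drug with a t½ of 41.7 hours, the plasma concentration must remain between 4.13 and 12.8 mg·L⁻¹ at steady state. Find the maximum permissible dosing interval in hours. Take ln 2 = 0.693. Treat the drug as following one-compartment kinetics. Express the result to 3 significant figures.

68.1 h

k = 0.693 / t½ = 0.693 / 41.7 = 0.01662 h⁻¹
Between IV bolus doses, concentration decays as C = C₀·e^(−kτ), so C_peak/C_trough = e^(kτ).
τ_max = ln(C_peak/C_trough) / k = ln(12.8/4.13) / 0.01662 = 1.131 / 0.01662 = 68.05 h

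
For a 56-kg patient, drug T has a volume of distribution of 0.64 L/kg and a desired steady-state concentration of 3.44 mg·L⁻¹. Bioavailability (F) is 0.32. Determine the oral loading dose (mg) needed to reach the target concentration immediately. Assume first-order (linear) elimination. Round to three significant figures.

385 mg

Vd = 0.64 L/kg × 56 kg = 35.84 L
LD = Vd × C / F = 35.84 × 3.440 / 0.32 = 385.3 mg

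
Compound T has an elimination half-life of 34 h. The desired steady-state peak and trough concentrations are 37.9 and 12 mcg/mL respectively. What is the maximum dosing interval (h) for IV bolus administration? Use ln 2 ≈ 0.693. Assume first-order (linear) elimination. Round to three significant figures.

k = 0.693 / t½ = 0.693 / 34 = 0.02038 h⁻¹
Between IV bolus doses, concentration decays as C = C₀·e^(−kτ), so C_peak/C_trough = e^(kτ).
τ_max = ln(C_peak/C_trough) / k = ln(37.9/12) / 0.02038 = 1.150 / 0.02038 = 56.43 h

56.4 h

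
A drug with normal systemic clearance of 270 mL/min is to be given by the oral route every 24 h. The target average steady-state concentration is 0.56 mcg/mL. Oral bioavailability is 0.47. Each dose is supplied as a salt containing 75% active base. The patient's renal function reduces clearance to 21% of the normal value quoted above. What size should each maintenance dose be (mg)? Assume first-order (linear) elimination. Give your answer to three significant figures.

130 mg

CL = 270 mL/min = 270 × 0.06 = 16.20 L/h
Patient clearance = 0.21 × 16.20 = 3.402 L/h
At steady state, dose per interval replaces the amount cleared in that interval: F·S·D/τ = CL·Css.
D = CL × Css × τ / F / S = 3.402 × 0.56 × 24 / 0.47 / 0.75 = 129.7 mg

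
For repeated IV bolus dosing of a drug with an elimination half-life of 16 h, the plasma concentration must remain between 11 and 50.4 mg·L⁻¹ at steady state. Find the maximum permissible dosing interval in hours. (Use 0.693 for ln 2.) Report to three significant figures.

35.1 h

k = 0.693 / t½ = 0.693 / 16 = 0.04331 h⁻¹
Between IV bolus doses, concentration decays as C = C₀·e^(−kτ), so C_peak/C_trough = e^(kτ).
τ_max = ln(C_peak/C_trough) / k = ln(50.4/11) / 0.04331 = 1.522 / 0.04331 = 35.14 h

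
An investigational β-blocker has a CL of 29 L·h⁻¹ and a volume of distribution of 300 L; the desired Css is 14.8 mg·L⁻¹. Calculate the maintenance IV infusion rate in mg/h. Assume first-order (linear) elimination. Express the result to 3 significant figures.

429 mg/h

Rate = CL × Css = 29.00 × 14.8 = 429.2 mg/h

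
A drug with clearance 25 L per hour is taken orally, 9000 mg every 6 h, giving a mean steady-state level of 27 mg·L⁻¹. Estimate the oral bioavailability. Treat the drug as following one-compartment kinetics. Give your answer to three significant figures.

F·D/τ = CL·Css at steady state → F = CL·Css·τ / D.
F = 25 × 27 × 6 / 9000 = 0.450

0.450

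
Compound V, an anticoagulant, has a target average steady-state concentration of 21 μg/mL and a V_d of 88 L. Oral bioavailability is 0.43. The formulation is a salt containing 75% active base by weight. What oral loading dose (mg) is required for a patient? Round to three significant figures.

The loading dose fills Vd to the target concentration.
LD = Vd × C / F / S = 88.00 × 21.00 / 0.43 / 0.75 = 5730 mg

5730 mg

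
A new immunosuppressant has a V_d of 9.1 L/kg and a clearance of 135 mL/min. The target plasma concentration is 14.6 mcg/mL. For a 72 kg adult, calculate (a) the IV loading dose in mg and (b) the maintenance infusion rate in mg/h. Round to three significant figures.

(a) 9570 mg; (b) 118 mg/h

Vd = 9.1 L/kg × 72 kg = 655.2 L
LD = Vd · C_target = 655.2 × 14.6 = 9566 mg
Convert clearance: 135 mL/min × 60 min/h ÷ 1000 mL/L = 8.100 L/h
Infusion rate = 8.100 L/h × 14.6 mg/L = 118.3 mg/h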